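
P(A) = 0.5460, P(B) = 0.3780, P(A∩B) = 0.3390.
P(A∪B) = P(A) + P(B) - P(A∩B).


P(A∪B) = 0.5460 + 0.3780 - 0.3390
= 0.9240 - 0.3390
= 0.5850

P(A∪B) = 0.5850


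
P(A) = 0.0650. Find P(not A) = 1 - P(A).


P(not A) = 1 - 0.0650 = 0.9350

P(not A) = 0.9350


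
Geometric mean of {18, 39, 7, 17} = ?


Product = 18 × 39 × 7 × 17 = 83538
GM = 83538^(1/4) = 17.0009

GM = 17.0009


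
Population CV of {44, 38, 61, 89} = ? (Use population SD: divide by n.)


Mean = 58.0000
SD = 19.7864
CV = (19.7864/58.0000)*100 = 34.1144%

CV = 34.1144%


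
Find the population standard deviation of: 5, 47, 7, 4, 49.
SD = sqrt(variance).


Mean = 22.4000
Variance = 438.2400
SD = sqrt(438.2400) = 20.9342

SD = 20.9342


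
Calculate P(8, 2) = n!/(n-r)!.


P(8,2) = 8!/6!
= 40320/720
= 56

P(8,2) = 56


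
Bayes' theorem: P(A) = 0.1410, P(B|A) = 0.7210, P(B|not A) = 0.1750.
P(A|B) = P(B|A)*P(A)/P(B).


P(B) = P(B|A)*P(A) + P(B|A')*P(A')
= 0.7210*0.1410 + 0.1750*0.8590
= 0.101661 + 0.150325 = 0.251986
P(A|B) = 0.101661/0.251986 = 0.4034

P(A|B) = 0.4034


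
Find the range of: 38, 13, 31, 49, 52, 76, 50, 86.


Max = 86, Min = 13
Range = 86 - 13 = 73

Range = 73


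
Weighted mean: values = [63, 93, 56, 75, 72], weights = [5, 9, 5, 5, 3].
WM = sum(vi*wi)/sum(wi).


Numerator = 63*5 + 93*9 + 56*5 + 75*5 + 72*3 = 2023
Denominator = 5 + 9 + 5 + 5 + 3 = 27
WM = 2023/27 = 74.9259

WM = 74.9259


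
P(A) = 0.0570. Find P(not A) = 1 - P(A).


P(not A) = 1 - 0.0570 = 0.9430

P(not A) = 0.9430


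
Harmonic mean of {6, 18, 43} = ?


Sum of reciprocals = 1/6 + 1/18 + 1/43 = 0.245478
HM = 3/0.245478 = 12.2211

HM = 12.2211


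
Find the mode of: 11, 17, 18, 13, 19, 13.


Frequencies: 11:1, 13:2, 17:1, 18:1, 19:1
Max frequency = 2
Mode = 13

Mode = 13


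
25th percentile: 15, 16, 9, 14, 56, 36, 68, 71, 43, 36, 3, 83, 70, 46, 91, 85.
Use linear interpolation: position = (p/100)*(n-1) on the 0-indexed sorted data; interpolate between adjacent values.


Sorted: 3, 9, 14, 15, 16, 36, 36, 43, 46, 56, 68, 70, 71, 83, 85, 91
n = 16
Index = 25/100 * 15 = 3.7500
Lower = data[3] = 15, Upper = data[4] = 16
P25 = 15 + 0.7500*(1) = 15.7500

P25 = 15.7500


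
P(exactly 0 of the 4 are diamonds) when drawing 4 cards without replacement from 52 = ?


Hypergeometric: P(X=0) = C(13,0)·C(39,4) / C(52,4)
= 1 × 82251 / 270725
= 82251/270725 = 0.3038

P = 0.3038


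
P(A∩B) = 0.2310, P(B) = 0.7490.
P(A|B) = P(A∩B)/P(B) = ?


P(A|B) = 0.2310/0.7490 = 0.3084

P(A|B) = 0.3084


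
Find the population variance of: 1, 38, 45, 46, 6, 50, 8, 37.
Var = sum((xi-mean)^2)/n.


Mean = 28.8750
Squared deviations: 777.0156, 83.2656, 260.0156, 293.2656, 523.2656, 446.2656, 435.7656, 66.0156
Sum = 2884.8750
Variance = 2884.8750/8 = 360.6094

Variance = 360.6094


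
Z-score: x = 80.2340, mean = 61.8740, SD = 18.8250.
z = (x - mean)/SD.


z = (80.2340 - 61.8740)/18.8250
= 18.3600/18.8250
= 0.9753

z = 0.9753


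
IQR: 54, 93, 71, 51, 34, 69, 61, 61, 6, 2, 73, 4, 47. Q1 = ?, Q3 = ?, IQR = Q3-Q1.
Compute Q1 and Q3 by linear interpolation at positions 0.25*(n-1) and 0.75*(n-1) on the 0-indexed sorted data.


Sorted: 2, 4, 6, 34, 47, 51, 54, 61, 61, 69, 71, 73, 93
Q1 (25th %ile) = 34.0000
Q3 (75th %ile) = 69.0000
IQR = 69.0000 - 34.0000 = 35.0000

IQR = 35.0000


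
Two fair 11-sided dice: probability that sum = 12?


Total outcomes = 11×11 = 121
Favorable (sum = 12): 11
P = 11/121 = 0.0909

P = 0.0909


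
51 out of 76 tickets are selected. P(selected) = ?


P = 51/76 = 0.6711

P = 0.6711


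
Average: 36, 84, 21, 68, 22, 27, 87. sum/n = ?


Sum = 36 + 84 + 21 + 68 + 22 + 27 + 87 = 345
n = 7
Mean = 345/7 = 49.2857

Mean = 49.2857


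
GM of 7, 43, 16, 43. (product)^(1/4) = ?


Product = 7 × 43 × 16 × 43 = 207088
GM = 207088^(1/4) = 21.3324

GM = 21.3324


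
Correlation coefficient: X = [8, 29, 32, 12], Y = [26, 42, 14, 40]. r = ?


Mean X = 20.2500, Mean Y = 30.5000
SD X = 10.401322, SD Y = 11.346806
Cov = -29.125000
r = -29.125000/(10.401322*11.346806) = -0.2468

r = -0.2468


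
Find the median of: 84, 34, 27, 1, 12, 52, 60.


Sorted: 1, 12, 27, 34, 52, 60, 84
n = 7 (odd)
Middle value = 34

Median = 34


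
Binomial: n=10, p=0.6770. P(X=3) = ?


C(10,3) = 120
p^3 = 0.310289
(1-p)^7 = 0.000367
P = 120 * 0.310289 * 0.000367 = 0.0137

P(X=3) = 0.0137


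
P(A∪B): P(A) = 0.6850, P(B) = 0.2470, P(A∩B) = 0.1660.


P(A∪B) = 0.6850 + 0.2470 - 0.1660
= 0.9320 - 0.1660
= 0.7660

P(A∪B) = 0.7660


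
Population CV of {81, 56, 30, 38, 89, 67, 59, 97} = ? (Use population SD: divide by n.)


Mean = 64.6250
SD = 22.1638
CV = (22.1638/64.6250)*100 = 34.2960%

CV = 34.2960%


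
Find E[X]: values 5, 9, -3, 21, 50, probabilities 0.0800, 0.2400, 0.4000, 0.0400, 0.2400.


E[X] = 5*0.0800 + 9*0.2400 - 3*0.4000 + 21*0.0400 + 50*0.2400
= 0.4000 + 2.1600 - 1.2000 + 0.8400 + 12.0000
= 14.2000

E[X] = 14.2000


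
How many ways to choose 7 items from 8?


C(8,7) = 8!/(7! × 1!)
= 40320/(5040 × 1)
= 8

C(8,7) = 8


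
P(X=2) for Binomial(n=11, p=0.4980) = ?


C(11,2) = 55
p^2 = 0.248004
(1-p)^9 = 0.002025
P = 55 * 0.248004 * 0.002025 = 0.0276

P(X=2) = 0.0276


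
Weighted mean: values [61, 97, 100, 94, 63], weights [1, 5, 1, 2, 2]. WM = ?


Numerator = 61*1 + 97*5 + 100*1 + 94*2 + 63*2 = 960
Denominator = 1 + 5 + 1 + 2 + 2 = 11
WM = 960/11 = 87.2727

WM = 87.2727


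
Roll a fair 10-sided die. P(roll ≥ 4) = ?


Favorable outcomes (roll ≥ 4): 7
Total outcomes = 10
P = 7/10 = 0.7000

P = 0.7000


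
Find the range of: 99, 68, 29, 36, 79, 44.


Max = 99, Min = 29
Range = 99 - 29 = 70

Range = 70


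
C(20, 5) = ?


C(20,5) = 20!/(5! × 15!)
= 2432902008176640000/(120 × 1307674368000)
= 15504

C(20,5) = 15504


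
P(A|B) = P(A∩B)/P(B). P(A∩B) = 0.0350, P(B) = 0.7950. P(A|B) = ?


P(A|B) = 0.0350/0.7950 = 0.0440

P(A|B) = 0.0440


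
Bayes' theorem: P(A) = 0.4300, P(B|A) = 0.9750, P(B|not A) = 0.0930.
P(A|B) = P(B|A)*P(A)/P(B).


P(B) = P(B|A)*P(A) + P(B|A')*P(A')
= 0.9750*0.4300 + 0.0930*0.5700
= 0.419250 + 0.053010 = 0.472260
P(A|B) = 0.419250/0.472260 = 0.8878

P(A|B) = 0.8878


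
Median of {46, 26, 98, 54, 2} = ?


Sorted: 2, 26, 46, 54, 98
n = 5 (odd)
Middle value = 46

Median = 46


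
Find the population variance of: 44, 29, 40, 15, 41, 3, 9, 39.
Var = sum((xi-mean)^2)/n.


Mean = 27.5000
Squared deviations: 272.2500, 2.2500, 156.2500, 156.2500, 182.2500, 600.2500, 342.2500, 132.2500
Sum = 1844.0000
Variance = 1844.0000/8 = 230.5000

Variance = 230.5000


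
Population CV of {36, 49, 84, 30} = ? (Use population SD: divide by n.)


Mean = 49.7500
SD = 20.9329
CV = (20.9329/49.7500)*100 = 42.0762%

CV = 42.0762%


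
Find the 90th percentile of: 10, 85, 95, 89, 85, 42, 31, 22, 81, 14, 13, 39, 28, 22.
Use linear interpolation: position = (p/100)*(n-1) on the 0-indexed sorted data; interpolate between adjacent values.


Sorted: 10, 13, 14, 22, 22, 28, 31, 39, 42, 81, 85, 85, 89, 95
n = 14
Index = 90/100 * 13 = 11.7000
Lower = data[11] = 85, Upper = data[12] = 89
P90 = 85 + 0.7000*(4) = 87.8000

P90 = 87.8000


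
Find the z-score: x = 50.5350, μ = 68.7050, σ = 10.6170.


z = (50.5350 - 68.7050)/10.6170
= -18.1700/10.6170
= -1.7114

z = -1.7114


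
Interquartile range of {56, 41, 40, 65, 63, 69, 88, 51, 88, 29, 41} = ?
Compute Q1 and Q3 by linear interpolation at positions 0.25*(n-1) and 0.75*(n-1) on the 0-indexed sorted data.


Sorted: 29, 40, 41, 41, 51, 56, 63, 65, 69, 88, 88
Q1 (25th %ile) = 41.0000
Q3 (75th %ile) = 67.0000
IQR = 67.0000 - 41.0000 = 26.0000

IQR = 26.0000


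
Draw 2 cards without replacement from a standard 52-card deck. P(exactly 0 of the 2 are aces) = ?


Hypergeometric: P(X=0) = C(4,0)·C(48,2) / C(52,2)
= 1 × 1128 / 1326
= 1128/1326 = 0.8507

P = 0.8507


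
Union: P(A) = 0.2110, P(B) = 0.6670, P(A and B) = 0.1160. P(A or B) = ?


P(A∪B) = 0.2110 + 0.6670 - 0.1160
= 0.8780 - 0.1160
= 0.7620

P(A∪B) = 0.7620


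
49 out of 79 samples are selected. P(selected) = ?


P = 49/79 = 0.6203

P = 0.6203


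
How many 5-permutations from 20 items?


P(20,5) = 20!/15!
= 2432902008176640000/1307674368000
= 1860480

P(20,5) = 1860480


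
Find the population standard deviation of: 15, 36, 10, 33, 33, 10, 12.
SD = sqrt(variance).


Mean = 21.2857
Variance = 124.4898
SD = sqrt(124.4898) = 11.1575

SD = 11.1575


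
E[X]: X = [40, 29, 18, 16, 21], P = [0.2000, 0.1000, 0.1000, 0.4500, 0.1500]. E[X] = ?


E[X] = 40*0.2000 + 29*0.1000 + 18*0.1000 + 16*0.4500 + 21*0.1500
= 8.0000 + 2.9000 + 1.8000 + 7.2000 + 3.1500
= 23.0500

E[X] = 23.0500


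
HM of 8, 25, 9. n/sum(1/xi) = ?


Sum of reciprocals = 1/8 + 1/25 + 1/9 = 0.276111
HM = 3/0.276111 = 10.8652

HM = 10.8652


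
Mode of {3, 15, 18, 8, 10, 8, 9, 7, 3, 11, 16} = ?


Frequencies: 3:2, 7:1, 8:2, 9:1, 10:1, 11:1, 15:1, 16:1, 18:1
Max frequency = 2
Mode = 3, 8

Mode = 3, 8


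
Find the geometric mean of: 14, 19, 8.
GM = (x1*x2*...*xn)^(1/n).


Product = 14 × 19 × 8 = 2128
GM = 2128^(1/3) = 12.8625

GM = 12.8625


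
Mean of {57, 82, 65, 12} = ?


Sum = 57 + 82 + 65 + 12 = 216
n = 4
Mean = 216/4 = 54.0000

Mean = 54.0000


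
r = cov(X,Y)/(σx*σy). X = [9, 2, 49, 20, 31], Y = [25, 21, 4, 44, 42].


Mean X = 22.2000, Mean Y = 27.2000
SD X = 16.630093, SD Y = 14.715978
Cov = -74.840000
r = -74.840000/(16.630093*14.715978) = -0.3058

r = -0.3058


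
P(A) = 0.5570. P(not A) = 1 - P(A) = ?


P(not A) = 1 - 0.5570 = 0.4430

P(not A) = 0.4430


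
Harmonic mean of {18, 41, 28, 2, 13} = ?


Sum of reciprocals = 1/18 + 1/41 + 1/28 + 1/2 + 1/13 = 0.692583
HM = 5/0.692583 = 7.2193

HM = 7.2193


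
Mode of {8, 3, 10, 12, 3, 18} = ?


Frequencies: 3:2, 8:1, 10:1, 12:1, 18:1
Max frequency = 2
Mode = 3

Mode = 3


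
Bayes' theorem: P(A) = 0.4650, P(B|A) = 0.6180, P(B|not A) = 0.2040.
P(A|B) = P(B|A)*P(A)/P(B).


P(B) = P(B|A)*P(A) + P(B|A')*P(A')
= 0.6180*0.4650 + 0.2040*0.5350
= 0.287370 + 0.109140 = 0.396510
P(A|B) = 0.287370/0.396510 = 0.7247

P(A|B) = 0.7247


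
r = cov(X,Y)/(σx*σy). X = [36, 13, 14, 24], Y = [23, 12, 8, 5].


Mean X = 21.7500, Mean Y = 12.0000
SD X = 9.283722, SD Y = 6.819091
Cov = 43.000000
r = 43.000000/(9.283722*6.819091) = 0.6792

r = 0.6792


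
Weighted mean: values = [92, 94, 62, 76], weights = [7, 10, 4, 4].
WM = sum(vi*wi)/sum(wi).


Numerator = 92*7 + 94*10 + 62*4 + 76*4 = 2136
Denominator = 7 + 10 + 4 + 4 = 25
WM = 2136/25 = 85.4400

WM = 85.4400


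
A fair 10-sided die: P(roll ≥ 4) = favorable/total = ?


Favorable outcomes (roll ≥ 4): 7
Total outcomes = 10
P = 7/10 = 0.7000

P = 0.7000


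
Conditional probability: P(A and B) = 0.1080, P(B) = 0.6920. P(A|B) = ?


P(A|B) = 0.1080/0.6920 = 0.1561

P(A|B) = 0.1561


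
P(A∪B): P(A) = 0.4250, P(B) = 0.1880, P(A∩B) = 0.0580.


P(A∪B) = 0.4250 + 0.1880 - 0.0580
= 0.6130 - 0.0580
= 0.5550

P(A∪B) = 0.5550


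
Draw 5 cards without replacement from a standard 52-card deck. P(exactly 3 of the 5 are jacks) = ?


Hypergeometric: P(X=3) = C(4,3)·C(48,2) / C(52,5)
= 4 × 1128 / 2598960
= 4512/2598960 = 0.0017

P = 0.0017


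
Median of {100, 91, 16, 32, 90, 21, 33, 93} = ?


Sorted: 16, 21, 32, 33, 90, 91, 93, 100
n = 8 (even)
Middle values: 33 and 90
Median = (33+90)/2 = 61.5000

Median = 61.5000


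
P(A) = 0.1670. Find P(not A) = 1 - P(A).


P(not A) = 1 - 0.1670 = 0.8330

P(not A) = 0.8330


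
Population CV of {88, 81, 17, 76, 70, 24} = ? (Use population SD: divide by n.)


Mean = 59.3333
SD = 28.0575
CV = (28.0575/59.3333)*100 = 47.2879%

CV = 47.2879%


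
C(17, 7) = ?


C(17,7) = 17!/(7! × 10!)
= 355687428096000/(5040 × 3628800)
= 19448

C(17,7) = 19448


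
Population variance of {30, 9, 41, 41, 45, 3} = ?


Mean = 28.1667
Squared deviations: 3.3611, 367.3611, 164.6944, 164.6944, 283.3611, 633.3611
Sum = 1616.8333
Variance = 1616.8333/6 = 269.4722

Variance = 269.4722


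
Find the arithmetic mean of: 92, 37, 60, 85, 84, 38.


Sum = 92 + 37 + 60 + 85 + 84 + 38 = 396
n = 6
Mean = 396/6 = 66.0000

Mean = 66.0000


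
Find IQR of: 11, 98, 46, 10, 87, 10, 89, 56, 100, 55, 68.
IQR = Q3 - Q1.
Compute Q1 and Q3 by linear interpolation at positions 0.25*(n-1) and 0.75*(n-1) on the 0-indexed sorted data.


Sorted: 10, 10, 11, 46, 55, 56, 68, 87, 89, 98, 100
Q1 (25th %ile) = 28.5000
Q3 (75th %ile) = 88.0000
IQR = 88.0000 - 28.5000 = 59.5000

IQR = 59.5000


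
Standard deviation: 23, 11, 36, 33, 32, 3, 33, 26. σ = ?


Mean = 24.6250
Variance = 122.7344
SD = sqrt(122.7344) = 11.0786

SD = 11.0786


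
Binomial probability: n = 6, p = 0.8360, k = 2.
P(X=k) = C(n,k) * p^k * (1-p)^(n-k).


C(6,2) = 15
p^2 = 0.698896
(1-p)^4 = 0.000723
P = 15 * 0.698896 * 0.000723 = 0.0076

P(X=2) = 0.0076


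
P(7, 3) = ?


P(7,3) = 7!/4!
= 5040/24
= 210

P(7,3) = 210


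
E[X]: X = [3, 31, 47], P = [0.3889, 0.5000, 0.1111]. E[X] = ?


E[X] = 3*0.3889 + 31*0.5000 + 47*0.1111
= 1.1667 + 15.5000 + 5.2217
= 21.8884

E[X] = 21.8884


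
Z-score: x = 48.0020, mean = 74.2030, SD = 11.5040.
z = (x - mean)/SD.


z = (48.0020 - 74.2030)/11.5040
= -26.2010/11.5040
= -2.2776

z = -2.2776


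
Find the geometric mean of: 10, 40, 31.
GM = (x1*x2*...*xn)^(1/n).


Product = 10 × 40 × 31 = 12400
GM = 12400^(1/3) = 23.1459

GM = 23.1459


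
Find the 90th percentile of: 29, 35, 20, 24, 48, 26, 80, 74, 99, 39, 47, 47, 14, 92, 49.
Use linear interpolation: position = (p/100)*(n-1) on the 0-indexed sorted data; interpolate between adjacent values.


Sorted: 14, 20, 24, 26, 29, 35, 39, 47, 47, 48, 49, 74, 80, 92, 99
n = 15
Index = 90/100 * 14 = 12.6000
Lower = data[12] = 80, Upper = data[13] = 92
P90 = 80 + 0.6000*(12) = 87.2000

P90 = 87.2000


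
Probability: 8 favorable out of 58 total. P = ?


P = 8/58 = 0.1379

P = 0.1379


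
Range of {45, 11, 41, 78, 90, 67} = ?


Max = 90, Min = 11
Range = 90 - 11 = 79

Range = 79


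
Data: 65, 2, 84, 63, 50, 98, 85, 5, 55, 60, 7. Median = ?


Sorted: 2, 5, 7, 50, 55, 60, 63, 65, 84, 85, 98
n = 11 (odd)
Middle value = 60

Median = 60


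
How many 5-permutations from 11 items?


P(11,5) = 11!/6!
= 39916800/720
= 55440

P(11,5) = 55440


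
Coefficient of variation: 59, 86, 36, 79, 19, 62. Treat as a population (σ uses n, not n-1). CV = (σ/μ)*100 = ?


Mean = 56.8333
SD = 23.2337
CV = (23.2337/56.8333)*100 = 40.8804%

CV = 40.8804%


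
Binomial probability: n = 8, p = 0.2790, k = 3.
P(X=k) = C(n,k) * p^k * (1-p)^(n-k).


C(8,3) = 56
p^3 = 0.021718
(1-p)^5 = 0.194839
P = 56 * 0.021718 * 0.194839 = 0.2370

P(X=3) = 0.2370


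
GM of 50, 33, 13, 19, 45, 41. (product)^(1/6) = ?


Product = 50 × 33 × 13 × 19 × 45 × 41 = 751929750
GM = 751929750^(1/6) = 30.1552

GM = 30.1552


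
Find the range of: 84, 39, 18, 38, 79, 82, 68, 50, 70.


Max = 84, Min = 18
Range = 84 - 18 = 66

Range = 66


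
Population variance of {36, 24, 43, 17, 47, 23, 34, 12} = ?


Mean = 29.5000
Squared deviations: 42.2500, 30.2500, 182.2500, 156.2500, 306.2500, 42.2500, 20.2500, 306.2500
Sum = 1086.0000
Variance = 1086.0000/8 = 135.7500

Variance = 135.7500


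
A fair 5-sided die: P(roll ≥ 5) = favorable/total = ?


Favorable outcomes (roll ≥ 5): 1
Total outcomes = 5
P = 1/5 = 0.2000

P = 0.2000


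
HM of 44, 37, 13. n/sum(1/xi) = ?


Sum of reciprocals = 1/44 + 1/37 + 1/13 = 0.126677
HM = 3/0.126677 = 23.6822

HM = 23.6822


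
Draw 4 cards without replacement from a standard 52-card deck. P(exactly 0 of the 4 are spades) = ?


Hypergeometric: P(X=0) = C(13,0)·C(39,4) / C(52,4)
= 1 × 82251 / 270725
= 82251/270725 = 0.3038

P = 0.3038


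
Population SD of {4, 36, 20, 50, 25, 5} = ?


Mean = 23.3333
Variance = 265.8889
SD = sqrt(265.8889) = 16.3061

SD = 16.3061


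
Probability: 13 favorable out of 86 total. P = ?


P = 13/86 = 0.1512

P = 0.1512


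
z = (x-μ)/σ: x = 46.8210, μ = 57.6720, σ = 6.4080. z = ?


z = (46.8210 - 57.6720)/6.4080
= -10.8510/6.4080
= -1.6934

z = -1.6934


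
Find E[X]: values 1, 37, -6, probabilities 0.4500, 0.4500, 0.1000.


E[X] = 1*0.4500 + 37*0.4500 - 6*0.1000
= 0.4500 + 16.6500 - 0.6000
= 16.5000

E[X] = 16.5000


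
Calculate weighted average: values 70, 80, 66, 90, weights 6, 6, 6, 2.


Numerator = 70*6 + 80*6 + 66*6 + 90*2 = 1476
Denominator = 6 + 6 + 6 + 2 = 20
WM = 1476/20 = 73.8000

WM = 73.8000


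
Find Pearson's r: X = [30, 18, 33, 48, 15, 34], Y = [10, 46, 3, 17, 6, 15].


Mean X = 29.6667, Mean Y = 16.1667
SD X = 10.934146, SD Y = 14.182344
Cov = -39.111111
r = -39.111111/(10.934146*14.182344) = -0.2522

r = -0.2522


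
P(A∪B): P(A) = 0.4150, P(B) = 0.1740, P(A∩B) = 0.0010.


P(A∪B) = 0.4150 + 0.1740 - 0.0010
= 0.5890 - 0.0010
= 0.5880

P(A∪B) = 0.5880


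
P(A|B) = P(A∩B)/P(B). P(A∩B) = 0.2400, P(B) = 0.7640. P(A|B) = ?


P(A|B) = 0.2400/0.7640 = 0.3141

P(A|B) = 0.3141


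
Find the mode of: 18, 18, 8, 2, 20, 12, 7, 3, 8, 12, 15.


Frequencies: 2:1, 3:1, 7:1, 8:2, 12:2, 15:1, 18:2, 20:1
Max frequency = 2
Mode = 8, 12, 18

Mode = 8, 12, 18


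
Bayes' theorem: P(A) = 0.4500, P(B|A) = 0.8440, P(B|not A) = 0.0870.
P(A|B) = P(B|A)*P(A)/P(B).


P(B) = P(B|A)*P(A) + P(B|A')*P(A')
= 0.8440*0.4500 + 0.0870*0.5500
= 0.379800 + 0.047850 = 0.427650
P(A|B) = 0.379800/0.427650 = 0.8881

P(A|B) = 0.8881


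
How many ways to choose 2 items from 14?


C(14,2) = 14!/(2! × 12!)
= 87178291200/(2 × 479001600)
= 91

C(14,2) = 91


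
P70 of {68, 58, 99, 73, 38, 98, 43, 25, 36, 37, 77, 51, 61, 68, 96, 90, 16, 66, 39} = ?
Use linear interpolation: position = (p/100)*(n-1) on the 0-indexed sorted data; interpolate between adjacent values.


Sorted: 16, 25, 36, 37, 38, 39, 43, 51, 58, 61, 66, 68, 68, 73, 77, 90, 96, 98, 99
n = 19
Index = 70/100 * 18 = 12.6000
Lower = data[12] = 68, Upper = data[13] = 73
P70 = 68 + 0.6000*(5) = 71.0000

P70 = 71.0000


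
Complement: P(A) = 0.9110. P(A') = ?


P(not A) = 1 - 0.9110 = 0.0890

P(not A) = 0.0890


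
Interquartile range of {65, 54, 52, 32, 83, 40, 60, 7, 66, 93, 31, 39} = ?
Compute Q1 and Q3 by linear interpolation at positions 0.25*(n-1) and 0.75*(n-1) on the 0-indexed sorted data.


Sorted: 7, 31, 32, 39, 40, 52, 54, 60, 65, 66, 83, 93
Q1 (25th %ile) = 37.2500
Q3 (75th %ile) = 65.2500
IQR = 65.2500 - 37.2500 = 28.0000

IQR = 28.0000


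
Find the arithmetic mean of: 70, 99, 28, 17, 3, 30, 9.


Sum = 70 + 99 + 28 + 17 + 3 + 30 + 9 = 256
n = 7
Mean = 256/7 = 36.5714

Mean = 36.5714


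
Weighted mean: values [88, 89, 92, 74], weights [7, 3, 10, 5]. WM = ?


Numerator = 88*7 + 89*3 + 92*10 + 74*5 = 2173
Denominator = 7 + 3 + 10 + 5 = 25
WM = 2173/25 = 86.9200

WM = 86.9200


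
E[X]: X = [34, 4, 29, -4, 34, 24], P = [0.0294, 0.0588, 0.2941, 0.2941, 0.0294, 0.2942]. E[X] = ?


E[X] = 34*0.0294 + 4*0.0588 + 29*0.2941 - 4*0.2941 + 34*0.0294 + 24*0.2942
= 0.9996 + 0.2352 + 8.5289 - 1.1764 + 0.9996 + 7.0608
= 16.6477

E[X] = 16.6477


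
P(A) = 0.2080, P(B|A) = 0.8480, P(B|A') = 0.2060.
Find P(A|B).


P(B) = P(B|A)*P(A) + P(B|A')*P(A')
= 0.8480*0.2080 + 0.2060*0.7920
= 0.176384 + 0.163152 = 0.339536
P(A|B) = 0.176384/0.339536 = 0.5195

P(A|B) = 0.5195


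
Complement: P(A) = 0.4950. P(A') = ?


P(not A) = 1 - 0.4950 = 0.5050

P(not A) = 0.5050


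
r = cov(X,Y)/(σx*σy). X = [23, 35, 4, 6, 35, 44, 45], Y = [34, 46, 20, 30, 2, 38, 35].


Mean X = 27.4286, Mean Y = 29.2857
SD X = 15.701293, SD Y = 13.317167
Cov = 49.448980
r = 49.448980/(15.701293*13.317167) = 0.2365

r = 0.2365


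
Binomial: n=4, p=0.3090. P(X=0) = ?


C(4,0) = 1
p^0 = 1.000000
(1-p)^4 = 0.227988
P = 1 * 1.000000 * 0.227988 = 0.2280

P(X=0) = 0.2280


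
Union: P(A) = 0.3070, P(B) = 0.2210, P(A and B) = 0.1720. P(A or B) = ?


P(A∪B) = 0.3070 + 0.2210 - 0.1720
= 0.5280 - 0.1720
= 0.3560

P(A∪B) = 0.3560


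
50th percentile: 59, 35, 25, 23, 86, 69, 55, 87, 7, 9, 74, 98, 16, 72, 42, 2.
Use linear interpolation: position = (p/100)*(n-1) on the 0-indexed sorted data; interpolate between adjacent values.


Sorted: 2, 7, 9, 16, 23, 25, 35, 42, 55, 59, 69, 72, 74, 86, 87, 98
n = 16
Index = 50/100 * 15 = 7.5000
Lower = data[7] = 42, Upper = data[8] = 55
P50 = 42 + 0.5000*(13) = 48.5000

P50 = 48.5000


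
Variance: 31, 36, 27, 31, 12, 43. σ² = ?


Mean = 30.0000
Squared deviations: 1.0000, 36.0000, 9.0000, 1.0000, 324.0000, 169.0000
Sum = 540.0000
Variance = 540.0000/6 = 90.0000

Variance = 90.0000


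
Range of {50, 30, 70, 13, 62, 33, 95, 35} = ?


Max = 95, Min = 13
Range = 95 - 13 = 82

Range = 82


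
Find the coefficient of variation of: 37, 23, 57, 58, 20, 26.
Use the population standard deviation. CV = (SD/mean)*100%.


Mean = 36.8333
SD = 15.5286
CV = (15.5286/36.8333)*100 = 42.1592%

CV = 42.1592%


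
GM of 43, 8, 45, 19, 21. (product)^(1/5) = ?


Product = 43 × 8 × 45 × 19 × 21 = 6176520
GM = 6176520^(1/5) = 22.8112

GM = 22.8112


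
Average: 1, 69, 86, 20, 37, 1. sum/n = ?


Sum = 1 + 69 + 86 + 20 + 37 + 1 = 214
n = 6
Mean = 214/6 = 35.6667

Mean = 35.6667


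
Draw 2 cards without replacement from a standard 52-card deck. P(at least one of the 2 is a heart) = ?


P(at least one) = 1 - P(none)
P(none) = (39/52) × (38/51) = 0.558824
P(at least one) = 1 - 0.558824 = 0.4412

P = 0.4412


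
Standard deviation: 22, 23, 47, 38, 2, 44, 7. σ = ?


Mean = 26.1429
Variance = 267.2653
SD = sqrt(267.2653) = 16.3483

SD = 16.3483


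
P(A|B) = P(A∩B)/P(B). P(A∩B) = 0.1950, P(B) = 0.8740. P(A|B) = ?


P(A|B) = 0.1950/0.8740 = 0.2231

P(A|B) = 0.2231


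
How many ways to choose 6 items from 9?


C(9,6) = 9!/(6! × 3!)
= 362880/(720 × 6)
= 84

C(9,6) = 84


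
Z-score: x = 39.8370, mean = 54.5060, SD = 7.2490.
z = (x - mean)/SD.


z = (39.8370 - 54.5060)/7.2490
= -14.6690/7.2490
= -2.0236

z = -2.0236


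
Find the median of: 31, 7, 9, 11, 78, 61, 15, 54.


Sorted: 7, 9, 11, 15, 31, 54, 61, 78
n = 8 (even)
Middle values: 15 and 31
Median = (15+31)/2 = 23.0000

Median = 23.0000


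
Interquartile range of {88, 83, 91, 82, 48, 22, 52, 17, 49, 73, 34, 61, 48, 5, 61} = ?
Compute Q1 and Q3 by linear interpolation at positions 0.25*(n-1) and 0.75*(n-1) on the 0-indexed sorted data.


Sorted: 5, 17, 22, 34, 48, 48, 49, 52, 61, 61, 73, 82, 83, 88, 91
Q1 (25th %ile) = 41.0000
Q3 (75th %ile) = 77.5000
IQR = 77.5000 - 41.0000 = 36.5000

IQR = 36.5000


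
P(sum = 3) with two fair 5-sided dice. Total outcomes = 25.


Total outcomes = 5×5 = 25
Favorable (sum = 3): 2
P = 2/25 = 0.0800

P = 0.0800


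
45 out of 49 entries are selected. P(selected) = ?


P = 45/49 = 0.9184

P = 0.9184


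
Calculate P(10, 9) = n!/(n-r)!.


P(10,9) = 10!/1!
= 3628800/1
= 3628800

P(10,9) = 3628800


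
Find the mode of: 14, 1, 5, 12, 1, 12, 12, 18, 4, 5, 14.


Frequencies: 1:2, 4:1, 5:2, 12:3, 14:2, 18:1
Max frequency = 3
Mode = 12

Mode = 12


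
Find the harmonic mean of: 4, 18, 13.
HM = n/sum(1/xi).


Sum of reciprocals = 1/4 + 1/18 + 1/13 = 0.382479
HM = 3/0.382479 = 7.8436

HM = 7.8436


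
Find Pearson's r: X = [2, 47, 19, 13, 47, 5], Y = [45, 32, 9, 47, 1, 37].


Mean X = 22.1667, Mean Y = 28.5000
SD X = 18.388553, SD Y = 17.490474
Cov = -197.083333
r = -197.083333/(18.388553*17.490474) = -0.6128

r = -0.6128


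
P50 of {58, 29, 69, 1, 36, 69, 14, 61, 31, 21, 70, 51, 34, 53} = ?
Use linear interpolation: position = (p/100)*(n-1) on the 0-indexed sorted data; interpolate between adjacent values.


Sorted: 1, 14, 21, 29, 31, 34, 36, 51, 53, 58, 61, 69, 69, 70
n = 14
Index = 50/100 * 13 = 6.5000
Lower = data[6] = 36, Upper = data[7] = 51
P50 = 36 + 0.5000*(15) = 43.5000

P50 = 43.5000


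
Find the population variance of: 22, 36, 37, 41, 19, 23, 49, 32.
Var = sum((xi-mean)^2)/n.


Mean = 32.3750
Squared deviations: 107.6406, 13.1406, 21.3906, 74.3906, 178.8906, 87.8906, 276.3906, 0.1406
Sum = 759.8750
Variance = 759.8750/8 = 94.9844

Variance = 94.9844


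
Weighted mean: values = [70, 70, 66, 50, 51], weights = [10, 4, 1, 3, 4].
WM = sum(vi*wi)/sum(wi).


Numerator = 70*10 + 70*4 + 66*1 + 50*3 + 51*4 = 1400
Denominator = 10 + 4 + 1 + 3 + 4 = 22
WM = 1400/22 = 63.6364

WM = 63.6364


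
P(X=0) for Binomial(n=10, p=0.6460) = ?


C(10,0) = 1
p^0 = 1.000000
(1-p)^10 = 3.090528e-05
P = 1 * 1.000000 * 3.090528e-05 = 3.0905e-05

P(X=0) = 3.0905e-05


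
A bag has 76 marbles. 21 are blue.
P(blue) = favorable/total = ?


P = 21/76 = 0.2763

P = 0.2763


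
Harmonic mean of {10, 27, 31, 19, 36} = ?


Sum of reciprocals = 1/10 + 1/27 + 1/31 + 1/19 + 1/36 = 0.249704
HM = 5/0.249704 = 20.0237

HM = 20.0237


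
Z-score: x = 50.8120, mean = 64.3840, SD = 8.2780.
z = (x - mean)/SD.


z = (50.8120 - 64.3840)/8.2780
= -13.5720/8.2780
= -1.6395

z = -1.6395


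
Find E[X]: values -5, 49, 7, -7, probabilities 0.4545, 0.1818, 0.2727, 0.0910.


E[X] = -5*0.4545 + 49*0.1818 + 7*0.2727 - 7*0.0910
= -2.2725 + 8.9082 + 1.9089 - 0.6370
= 7.9076

E[X] = 7.9076


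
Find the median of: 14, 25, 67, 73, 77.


Sorted: 14, 25, 67, 73, 77
n = 5 (odd)
Middle value = 67

Median = 67


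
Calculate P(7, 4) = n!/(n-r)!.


P(7,4) = 7!/3!
= 5040/6
= 840

P(7,4) = 840


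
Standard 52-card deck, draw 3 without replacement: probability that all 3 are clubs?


P(all clubs) = (13/52) × (12/51) × (11/50)
= 0.0129

P = 0.0129


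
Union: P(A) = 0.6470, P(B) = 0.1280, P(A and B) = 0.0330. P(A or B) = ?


P(A∪B) = 0.6470 + 0.1280 - 0.0330
= 0.7750 - 0.0330
= 0.7420

P(A∪B) = 0.7420


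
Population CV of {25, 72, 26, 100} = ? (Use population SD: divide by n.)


Mean = 55.7500
SD = 31.8306
CV = (31.8306/55.7500)*100 = 57.0953%

CV = 57.0953%


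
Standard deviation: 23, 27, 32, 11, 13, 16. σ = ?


Mean = 20.3333
Variance = 57.8889
SD = sqrt(57.8889) = 7.6085

SD = 7.6085


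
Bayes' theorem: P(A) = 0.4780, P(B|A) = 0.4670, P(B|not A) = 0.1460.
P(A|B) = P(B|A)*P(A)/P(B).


P(B) = P(B|A)*P(A) + P(B|A')*P(A')
= 0.4670*0.4780 + 0.1460*0.5220
= 0.223226 + 0.076212 = 0.299438
P(A|B) = 0.223226/0.299438 = 0.7455

P(A|B) = 0.7455


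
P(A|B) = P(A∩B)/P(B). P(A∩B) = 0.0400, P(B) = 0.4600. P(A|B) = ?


P(A|B) = 0.0400/0.4600 = 0.0870

P(A|B) = 0.0870


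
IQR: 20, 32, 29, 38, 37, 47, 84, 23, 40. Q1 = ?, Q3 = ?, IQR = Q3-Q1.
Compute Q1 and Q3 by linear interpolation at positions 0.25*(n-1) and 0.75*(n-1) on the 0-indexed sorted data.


Sorted: 20, 23, 29, 32, 37, 38, 40, 47, 84
Q1 (25th %ile) = 29.0000
Q3 (75th %ile) = 40.0000
IQR = 40.0000 - 29.0000 = 11.0000

IQR = 11.0000


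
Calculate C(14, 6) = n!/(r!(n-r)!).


C(14,6) = 14!/(6! × 8!)
= 87178291200/(720 × 40320)
= 3003

C(14,6) = 3003


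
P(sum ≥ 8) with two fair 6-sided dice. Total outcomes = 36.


Total outcomes = 6×6 = 36
Favorable (sum ≥ 8): 15
P = 15/36 = 0.4167

P = 0.4167


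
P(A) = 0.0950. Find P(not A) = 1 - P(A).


P(not A) = 1 - 0.0950 = 0.9050

P(not A) = 0.9050


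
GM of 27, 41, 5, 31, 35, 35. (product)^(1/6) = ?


Product = 27 × 41 × 5 × 31 × 35 × 35 = 210191625
GM = 210191625^(1/6) = 24.3839

GM = 24.3839


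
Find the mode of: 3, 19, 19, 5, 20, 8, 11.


Frequencies: 3:1, 5:1, 8:1, 11:1, 19:2, 20:1
Max frequency = 2
Mode = 19

Mode = 19


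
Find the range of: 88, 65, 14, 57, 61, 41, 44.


Max = 88, Min = 14
Range = 88 - 14 = 74

Range = 74


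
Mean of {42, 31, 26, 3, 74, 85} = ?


Sum = 42 + 31 + 26 + 3 + 74 + 85 = 261
n = 6
Mean = 261/6 = 43.5000

Mean = 43.5000


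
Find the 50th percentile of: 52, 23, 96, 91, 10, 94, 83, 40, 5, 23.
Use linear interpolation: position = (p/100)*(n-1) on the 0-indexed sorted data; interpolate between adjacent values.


Sorted: 5, 10, 23, 23, 40, 52, 83, 91, 94, 96
n = 10
Index = 50/100 * 9 = 4.5000
Lower = data[4] = 40, Upper = data[5] = 52
P50 = 40 + 0.5000*(12) = 46.0000

P50 = 46.0000


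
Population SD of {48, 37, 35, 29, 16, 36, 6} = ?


Mean = 29.5714
Variance = 172.2449
SD = sqrt(172.2449) = 13.1242

SD = 13.1242


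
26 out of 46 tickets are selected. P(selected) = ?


P = 26/46 = 0.5652

P = 0.5652


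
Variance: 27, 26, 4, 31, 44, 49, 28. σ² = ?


Mean = 29.8571
Squared deviations: 8.1633, 14.8776, 668.5918, 1.3061, 200.0204, 366.4490, 3.4490
Sum = 1262.8571
Variance = 1262.8571/7 = 180.4082

Variance = 180.4082


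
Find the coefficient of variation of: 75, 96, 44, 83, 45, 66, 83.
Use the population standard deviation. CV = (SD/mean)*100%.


Mean = 70.2857
SD = 18.3437
CV = (18.3437/70.2857)*100 = 26.0987%

CV = 26.0987%


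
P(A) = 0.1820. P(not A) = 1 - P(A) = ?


P(not A) = 1 - 0.1820 = 0.8180

P(not A) = 0.8180


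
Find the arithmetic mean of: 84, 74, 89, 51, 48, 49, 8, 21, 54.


Sum = 84 + 74 + 89 + 51 + 48 + 49 + 8 + 21 + 54 = 478
n = 9
Mean = 478/9 = 53.1111

Mean = 53.1111


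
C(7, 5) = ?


C(7,5) = 7!/(5! × 2!)
= 5040/(120 × 2)
= 21

C(7,5) = 21


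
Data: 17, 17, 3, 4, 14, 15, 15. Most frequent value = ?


Frequencies: 3:1, 4:1, 14:1, 15:2, 17:2
Max frequency = 2
Mode = 15, 17

Mode = 15, 17


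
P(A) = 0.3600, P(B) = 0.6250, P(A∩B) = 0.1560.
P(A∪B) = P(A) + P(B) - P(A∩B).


P(A∪B) = 0.3600 + 0.6250 - 0.1560
= 0.9850 - 0.1560
= 0.8290

P(A∪B) = 0.8290


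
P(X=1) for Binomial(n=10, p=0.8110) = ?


C(10,1) = 10
p^1 = 0.811000
(1-p)^9 = 3.077204e-07
P = 10 * 0.811000 * 3.077204e-07 = 2.4956e-06

P(X=1) = 2.4956e-06


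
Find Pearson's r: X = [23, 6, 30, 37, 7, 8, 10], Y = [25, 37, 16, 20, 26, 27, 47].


Mean X = 17.2857, Mean Y = 28.2857
SD X = 11.682885, SD Y = 9.735271
Cov = -76.795918
r = -76.795918/(11.682885*9.735271) = -0.6752

r = -0.6752


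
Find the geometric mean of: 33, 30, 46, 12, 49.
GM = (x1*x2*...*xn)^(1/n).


Product = 33 × 30 × 46 × 12 × 49 = 26777520
GM = 26777520^(1/5) = 30.5882

GM = 30.5882


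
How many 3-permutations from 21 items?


P(21,3) = 21!/18!
= 51090942171709440000/6402373705728000
= 7980

P(21,3) = 7980


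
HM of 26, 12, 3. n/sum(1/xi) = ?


Sum of reciprocals = 1/26 + 1/12 + 1/3 = 0.455128
HM = 3/0.455128 = 6.5915

HM = 6.5915


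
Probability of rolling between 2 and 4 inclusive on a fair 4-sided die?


Favorable outcomes (2 ≤ roll ≤ 4): 3
Total outcomes = 4
P = 3/4 = 0.7500

P = 0.7500


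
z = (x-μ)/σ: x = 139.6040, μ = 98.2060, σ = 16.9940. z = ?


z = (139.6040 - 98.2060)/16.9940
= 41.3980/16.9940
= 2.4360

z = 2.4360


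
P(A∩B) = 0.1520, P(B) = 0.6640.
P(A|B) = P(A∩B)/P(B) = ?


P(A|B) = 0.1520/0.6640 = 0.2289

P(A|B) = 0.2289


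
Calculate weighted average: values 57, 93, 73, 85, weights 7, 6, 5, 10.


Numerator = 57*7 + 93*6 + 73*5 + 85*10 = 2172
Denominator = 7 + 6 + 5 + 10 = 28
WM = 2172/28 = 77.5714

WM = 77.5714


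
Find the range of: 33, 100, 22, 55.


Max = 100, Min = 22
Range = 100 - 22 = 78

Range = 78


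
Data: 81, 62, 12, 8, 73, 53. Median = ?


Sorted: 8, 12, 53, 62, 73, 81
n = 6 (even)
Middle values: 53 and 62
Median = (53+62)/2 = 57.5000

Median = 57.5000


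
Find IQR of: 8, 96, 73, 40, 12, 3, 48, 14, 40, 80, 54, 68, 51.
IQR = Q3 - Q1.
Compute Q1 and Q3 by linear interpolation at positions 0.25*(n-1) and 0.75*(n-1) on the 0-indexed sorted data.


Sorted: 3, 8, 12, 14, 40, 40, 48, 51, 54, 68, 73, 80, 96
Q1 (25th %ile) = 14.0000
Q3 (75th %ile) = 68.0000
IQR = 68.0000 - 14.0000 = 54.0000

IQR = 54.0000


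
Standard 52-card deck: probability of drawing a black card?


26 black cards in 52 cards
P = 26/52 = 0.5000

P = 0.5000


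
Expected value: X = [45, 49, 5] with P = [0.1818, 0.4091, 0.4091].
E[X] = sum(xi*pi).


E[X] = 45*0.1818 + 49*0.4091 + 5*0.4091
= 8.1810 + 20.0459 + 2.0455
= 30.2724

E[X] = 30.2724


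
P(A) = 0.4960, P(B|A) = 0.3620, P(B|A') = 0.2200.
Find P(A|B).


P(B) = P(B|A)*P(A) + P(B|A')*P(A')
= 0.3620*0.4960 + 0.2200*0.5040
= 0.179552 + 0.110880 = 0.290432
P(A|B) = 0.179552/0.290432 = 0.6182

P(A|B) = 0.6182


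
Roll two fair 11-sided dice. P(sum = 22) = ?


Total outcomes = 11×11 = 121
Favorable (sum = 22): 1
P = 1/121 = 0.0083

P = 0.0083


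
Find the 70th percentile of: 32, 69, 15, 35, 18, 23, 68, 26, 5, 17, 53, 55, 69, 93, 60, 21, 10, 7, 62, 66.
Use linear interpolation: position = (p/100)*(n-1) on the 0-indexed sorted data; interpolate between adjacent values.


Sorted: 5, 7, 10, 15, 17, 18, 21, 23, 26, 32, 35, 53, 55, 60, 62, 66, 68, 69, 69, 93
n = 20
Index = 70/100 * 19 = 13.3000
Lower = data[13] = 60, Upper = data[14] = 62
P70 = 60 + 0.3000*(2) = 60.6000

P70 = 60.6000


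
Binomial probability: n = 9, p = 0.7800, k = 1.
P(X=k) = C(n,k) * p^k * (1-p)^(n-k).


C(9,1) = 9
p^1 = 0.780000
(1-p)^8 = 5.487587e-06
P = 9 * 0.780000 * 5.487587e-06 = 3.8523e-05

P(X=1) = 3.8523e-05


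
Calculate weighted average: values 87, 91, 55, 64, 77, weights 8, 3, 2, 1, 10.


Numerator = 87*8 + 91*3 + 55*2 + 64*1 + 77*10 = 1913
Denominator = 8 + 3 + 2 + 1 + 10 = 24
WM = 1913/24 = 79.7083

WM = 79.7083


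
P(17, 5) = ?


P(17,5) = 17!/12!
= 355687428096000/479001600
= 742560

P(17,5) = 742560


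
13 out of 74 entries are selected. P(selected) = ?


P = 13/74 = 0.1757

P = 0.1757


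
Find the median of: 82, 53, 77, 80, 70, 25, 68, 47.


Sorted: 25, 47, 53, 68, 70, 77, 80, 82
n = 8 (even)
Middle values: 68 and 70
Median = (68+70)/2 = 69.0000

Median = 69.0000


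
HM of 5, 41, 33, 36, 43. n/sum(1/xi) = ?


Sum of reciprocals = 1/5 + 1/41 + 1/33 + 1/36 + 1/43 = 0.305727
HM = 5/0.305727 = 16.3545

HM = 16.3545


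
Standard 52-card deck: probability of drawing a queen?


4 queens in 52 cards
P = 4/52 = 0.0769

P = 0.0769


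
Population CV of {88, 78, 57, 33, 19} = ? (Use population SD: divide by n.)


Mean = 55.0000
SD = 26.0845
CV = (26.0845/55.0000)*100 = 47.4263%

CV = 47.4263%


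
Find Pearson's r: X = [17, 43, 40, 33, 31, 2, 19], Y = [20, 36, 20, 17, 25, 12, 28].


Mean X = 26.4286, Mean Y = 22.5714
SD X = 13.436168, SD Y = 7.287115
Cov = 57.755102
r = 57.755102/(13.436168*7.287115) = 0.5899

r = 0.5899


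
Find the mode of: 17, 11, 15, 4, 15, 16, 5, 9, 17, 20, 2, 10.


Frequencies: 2:1, 4:1, 5:1, 9:1, 10:1, 11:1, 15:2, 16:1, 17:2, 20:1
Max frequency = 2
Mode = 15, 17

Mode = 15, 17


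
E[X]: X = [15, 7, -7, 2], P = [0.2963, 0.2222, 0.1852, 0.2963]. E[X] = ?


E[X] = 15*0.2963 + 7*0.2222 - 7*0.1852 + 2*0.2963
= 4.4445 + 1.5554 - 1.2964 + 0.5926
= 5.2961

E[X] = 5.2961


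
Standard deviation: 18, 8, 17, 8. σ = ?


Mean = 12.7500
Variance = 22.6875
SD = sqrt(22.6875) = 4.7631

SD = 4.7631


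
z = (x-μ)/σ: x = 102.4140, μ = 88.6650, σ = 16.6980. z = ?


z = (102.4140 - 88.6650)/16.6980
= 13.7490/16.6980
= 0.8234

z = 0.8234


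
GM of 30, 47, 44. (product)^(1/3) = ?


Product = 30 × 47 × 44 = 62040
GM = 62040^(1/3) = 39.5874

GM = 39.5874


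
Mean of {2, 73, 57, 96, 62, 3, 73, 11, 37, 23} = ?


Sum = 2 + 73 + 57 + 96 + 62 + 3 + 73 + 11 + 37 + 23 = 437
n = 10
Mean = 437/10 = 43.7000

Mean = 43.7000


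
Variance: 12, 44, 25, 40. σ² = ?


Mean = 30.2500
Squared deviations: 333.0625, 189.0625, 27.5625, 95.0625
Sum = 644.7500
Variance = 644.7500/4 = 161.1875

Variance = 161.1875


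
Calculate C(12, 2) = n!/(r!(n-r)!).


C(12,2) = 12!/(2! × 10!)
= 479001600/(2 × 3628800)
= 66

C(12,2) = 66


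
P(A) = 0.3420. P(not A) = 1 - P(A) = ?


P(not A) = 1 - 0.3420 = 0.6580

P(not A) = 0.6580


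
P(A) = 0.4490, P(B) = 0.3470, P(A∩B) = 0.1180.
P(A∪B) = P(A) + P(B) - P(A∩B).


P(A∪B) = 0.4490 + 0.3470 - 0.1180
= 0.7960 - 0.1180
= 0.6780

P(A∪B) = 0.6780


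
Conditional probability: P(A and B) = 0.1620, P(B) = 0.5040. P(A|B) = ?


P(A|B) = 0.1620/0.5040 = 0.3214

P(A|B) = 0.3214


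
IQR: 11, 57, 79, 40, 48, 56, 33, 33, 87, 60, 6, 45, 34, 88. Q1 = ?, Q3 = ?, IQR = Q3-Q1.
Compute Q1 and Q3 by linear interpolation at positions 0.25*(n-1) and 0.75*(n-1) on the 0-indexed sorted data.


Sorted: 6, 11, 33, 33, 34, 40, 45, 48, 56, 57, 60, 79, 87, 88
Q1 (25th %ile) = 33.2500
Q3 (75th %ile) = 59.2500
IQR = 59.2500 - 33.2500 = 26.0000

IQR = 26.0000


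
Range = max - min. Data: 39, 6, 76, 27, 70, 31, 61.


Max = 76, Min = 6
Range = 76 - 6 = 70

Range = 70


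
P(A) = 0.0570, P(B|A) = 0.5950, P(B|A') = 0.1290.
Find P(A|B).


P(B) = P(B|A)*P(A) + P(B|A')*P(A')
= 0.5950*0.0570 + 0.1290*0.9430
= 0.033915 + 0.121647 = 0.155562
P(A|B) = 0.033915/0.155562 = 0.2180

P(A|B) = 0.2180


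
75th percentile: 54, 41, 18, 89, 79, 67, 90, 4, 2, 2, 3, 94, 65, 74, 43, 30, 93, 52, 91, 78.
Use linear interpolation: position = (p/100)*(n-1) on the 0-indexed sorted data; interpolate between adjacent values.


Sorted: 2, 2, 3, 4, 18, 30, 41, 43, 52, 54, 65, 67, 74, 78, 79, 89, 90, 91, 93, 94
n = 20
Index = 75/100 * 19 = 14.2500
Lower = data[14] = 79, Upper = data[15] = 89
P75 = 79 + 0.2500*(10) = 81.5000

P75 = 81.5000


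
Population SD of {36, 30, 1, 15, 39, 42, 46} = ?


Mean = 29.8571
Variance = 226.1224
SD = sqrt(226.1224) = 15.0374

SD = 15.0374


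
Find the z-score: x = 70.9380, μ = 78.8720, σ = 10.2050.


z = (70.9380 - 78.8720)/10.2050
= -7.9340/10.2050
= -0.7775

z = -0.7775


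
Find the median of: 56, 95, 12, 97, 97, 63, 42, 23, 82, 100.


Sorted: 12, 23, 42, 56, 63, 82, 95, 97, 97, 100
n = 10 (even)
Middle values: 63 and 82
Median = (63+82)/2 = 72.5000

Median = 72.5000


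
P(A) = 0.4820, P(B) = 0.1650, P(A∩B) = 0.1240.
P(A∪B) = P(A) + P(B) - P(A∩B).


P(A∪B) = 0.4820 + 0.1650 - 0.1240
= 0.6470 - 0.1240
= 0.5230

P(A∪B) = 0.5230


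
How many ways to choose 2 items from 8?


C(8,2) = 8!/(2! × 6!)
= 40320/(2 × 720)
= 28

C(8,2) = 28


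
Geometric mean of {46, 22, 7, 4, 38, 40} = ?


Product = 46 × 22 × 7 × 4 × 38 × 40 = 43070720
GM = 43070720^(1/6) = 18.7225

GM = 18.7225


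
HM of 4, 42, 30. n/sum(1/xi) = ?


Sum of reciprocals = 1/4 + 1/42 + 1/30 = 0.307143
HM = 3/0.307143 = 9.7674

HM = 9.7674


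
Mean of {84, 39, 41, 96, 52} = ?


Sum = 84 + 39 + 41 + 96 + 52 = 312
n = 5
Mean = 312/5 = 62.4000

Mean = 62.4000


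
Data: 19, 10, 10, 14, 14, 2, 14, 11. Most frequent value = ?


Frequencies: 2:1, 10:2, 11:1, 14:3, 19:1
Max frequency = 3
Mode = 14

Mode = 14


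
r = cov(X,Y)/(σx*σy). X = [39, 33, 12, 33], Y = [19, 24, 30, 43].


Mean X = 29.2500, Mean Y = 29.0000
SD X = 10.256096, SD Y = 8.972179
Cov = -20.250000
r = -20.250000/(10.256096*8.972179) = -0.2201

r = -0.2201


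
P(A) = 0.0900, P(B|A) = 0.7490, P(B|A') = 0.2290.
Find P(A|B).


P(B) = P(B|A)*P(A) + P(B|A')*P(A')
= 0.7490*0.0900 + 0.2290*0.9100
= 0.067410 + 0.208390 = 0.275800
P(A|B) = 0.067410/0.275800 = 0.2444

P(A|B) = 0.2444


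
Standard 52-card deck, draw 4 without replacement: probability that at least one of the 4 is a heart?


P(at least one) = 1 - P(none)
P(none) = (39/52) × (38/51) × (37/50) × (36/49) = 0.303818
P(at least one) = 1 - 0.303818 = 0.6962

P = 0.6962


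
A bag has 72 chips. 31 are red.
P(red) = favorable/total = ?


P = 31/72 = 0.4306

P = 0.4306


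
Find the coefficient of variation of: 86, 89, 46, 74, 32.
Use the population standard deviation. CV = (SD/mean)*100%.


Mean = 65.4000
SD = 22.5708
CV = (22.5708/65.4000)*100 = 34.5119%

CV = 34.5119%
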